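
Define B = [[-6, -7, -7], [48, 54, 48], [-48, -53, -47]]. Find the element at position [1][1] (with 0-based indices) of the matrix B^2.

36

Characteristic polynomial: s^3 - s^2 - 36s + 36 = (s - 6)(s - 1)(s + 6), so the eigenvalues are -6, 1, 6.
s=1: eigenvector (-1, 0, 1).
s=6: eigenvector (0, 1, -1).
s=-6: eigenvector (1, -4, 4).
P = [[-1, 0, 1], [0, 1, -4], [1, -1, 4]], D = diag(1, 6, -6), P⁻¹ = [[0, 1, 1], [4, 5, 4], [1, 1, 1]].
B² = P·diag(1, 36, 36)·P⁻¹ = [[36, 35, 35], [0, 36, 0], [0, -35, 1]].
The requested entry is 36.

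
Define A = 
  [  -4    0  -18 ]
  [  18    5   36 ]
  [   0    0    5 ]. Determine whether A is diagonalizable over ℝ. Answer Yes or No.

Characteristic polynomial: p(r) = r^3 - 6r^2 - 15r + 100 = (r - 5)^2(r + 4).
r = 5 has algebraic multiplicity 2; rank(A − 5I) = 1, so geometric multiplicity = 2.
Every eigenvalue has geometric = algebraic multiplicity, so A is diagonalizable.

Yes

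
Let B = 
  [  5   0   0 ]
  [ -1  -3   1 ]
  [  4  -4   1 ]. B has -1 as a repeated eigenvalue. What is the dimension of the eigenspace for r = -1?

B + 1I = [[6, 0, 0], [-1, -2, 1], [4, -4, 2]].
This matrix has rank 2, so its null space has dimension 3 − 2 = 1.

1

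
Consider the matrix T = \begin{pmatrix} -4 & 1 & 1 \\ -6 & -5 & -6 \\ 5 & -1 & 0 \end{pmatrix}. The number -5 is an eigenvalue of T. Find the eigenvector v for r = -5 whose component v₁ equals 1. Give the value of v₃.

-1

T + 5I = [[1, 1, 1], [-6, 0, -6], [5, -1, 5]].
Solving (T + 5I)v = 0 gives the eigenspace spanned by (1, 0, -1).
With v₁ = 1, v = (1, 0, -1), so v₃ = -1.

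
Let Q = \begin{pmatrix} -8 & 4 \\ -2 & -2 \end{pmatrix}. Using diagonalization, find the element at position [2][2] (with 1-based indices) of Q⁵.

5728

Characteristic polynomial: r^2 + 10r + 24 = (r + 4)(r + 6), so the eigenvalues are -6, -4.
r=-4: eigenvector (-1, -1).
r=-6: eigenvector (2, 1).
P = [[-1, 2], [-1, 1]], D = diag(-4, -6), P⁻¹ = [[1, -2], [1, -1]].
Q⁵ = P·diag(-1024, -7776)·P⁻¹ = [[-14528, 13504], [-6752, 5728]].
The requested entry is 5728.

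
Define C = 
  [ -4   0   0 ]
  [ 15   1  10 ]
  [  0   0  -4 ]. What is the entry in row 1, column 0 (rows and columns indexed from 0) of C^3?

195

Characteristic polynomial: t^3 + 7t^2 + 8t - 16 = (t - 1)(t + 4)^2, so the eigenvalues are -4, -4, 1.
t=-4: eigenvector (1, -1, -1).
t=1: eigenvector (0, 1, 0).
t=-4: eigenvector (-2, 0, 3).
P = [[1, 0, -2], [-1, 1, 0], [-1, 0, 3]], D = diag(-4, 1, -4), P⁻¹ = [[3, 0, 2], [3, 1, 2], [1, 0, 1]].
C³ = P·diag(-64, 1, -64)·P⁻¹ = [[-64, 0, 0], [195, 1, 130], [0, 0, -64]].
The requested entry is 195.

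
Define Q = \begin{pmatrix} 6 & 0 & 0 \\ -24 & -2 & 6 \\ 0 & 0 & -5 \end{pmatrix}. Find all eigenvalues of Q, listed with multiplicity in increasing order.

-5, -2, 6

Characteristic polynomial: p(μ) = μ^3 + μ^2 - 32μ - 60 = (μ - 6)(μ + 2)(μ + 5).
Roots (with multiplicity): -5, -2, 6.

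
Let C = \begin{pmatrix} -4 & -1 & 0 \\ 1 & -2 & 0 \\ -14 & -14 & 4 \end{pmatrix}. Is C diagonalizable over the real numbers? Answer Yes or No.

No

Characteristic polynomial: p(r) = r^3 + 2r^2 - 15r - 36 = (r - 4)(r + 3)^2.
r = -3 has algebraic multiplicity 2; rank(C + 3I) = 2, so geometric multiplicity = 1.
Geometric multiplicity < algebraic multiplicity, so C is not diagonalizable.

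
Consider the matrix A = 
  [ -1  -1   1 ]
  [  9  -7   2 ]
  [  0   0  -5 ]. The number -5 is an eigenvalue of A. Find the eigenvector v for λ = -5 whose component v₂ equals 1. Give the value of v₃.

1

A + 5I = [[4, -1, 1], [9, -2, 2], [0, 0, 0]].
Solving (A + 5I)v = 0 gives the eigenspace spanned by (0, 1, 1).
With v₂ = 1, v = (0, 1, 1), so v₃ = 1.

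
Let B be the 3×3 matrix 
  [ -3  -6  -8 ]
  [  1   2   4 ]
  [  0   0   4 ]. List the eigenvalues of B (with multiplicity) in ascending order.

Characteristic polynomial: p(t) = t^3 - 3t^2 - 4t = t(t - 4)(t + 1).
Roots (with multiplicity): -1, 0, 4.

-1, 0, 4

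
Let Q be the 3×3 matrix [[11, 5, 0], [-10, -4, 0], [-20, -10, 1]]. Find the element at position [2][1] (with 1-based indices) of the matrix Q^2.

Characteristic polynomial: λ^3 - 8λ^2 + 13λ - 6 = (λ - 6)(λ - 1)^2, so the eigenvalues are 1, 1, 6.
λ=1: eigenvector (-1, 2, 4).
λ=6: eigenvector (-1, 1, 2).
λ=1: eigenvector (0, 0, 1).
P = [[-1, -1, 0], [2, 1, 0], [4, 2, 1]], D = diag(1, 6, 1), P⁻¹ = [[1, 1, 0], [-2, -1, 0], [0, -2, 1]].
Q² = P·diag(1, 36, 1)·P⁻¹ = [[71, 35, 0], [-70, -34, 0], [-140, -70, 1]].
The requested entry is -70.

-70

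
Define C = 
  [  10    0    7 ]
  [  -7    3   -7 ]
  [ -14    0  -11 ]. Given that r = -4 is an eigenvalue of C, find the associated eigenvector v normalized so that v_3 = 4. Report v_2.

2

C + 4I = [[14, 0, 7], [-7, 7, -7], [-14, 0, -7]].
Solving (C + 4I)v = 0 gives the eigenspace spanned by (-2, 2, 4).
With v_3 = 4, v = (-2, 2, 4), so v_2 = 2.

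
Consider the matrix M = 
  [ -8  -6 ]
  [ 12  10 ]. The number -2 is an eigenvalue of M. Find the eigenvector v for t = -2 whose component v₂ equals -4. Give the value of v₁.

4

M + 2I = [[-6, -6], [12, 12]].
Solving (M + 2I)v = 0 gives the eigenspace spanned by (4, -4).
With v₂ = -4, v = (4, -4), so v₁ = 4.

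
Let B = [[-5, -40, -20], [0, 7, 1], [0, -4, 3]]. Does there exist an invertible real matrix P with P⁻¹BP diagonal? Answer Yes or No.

Characteristic polynomial: p(t) = t^3 - 5t^2 - 25t + 125 = (t - 5)^2(t + 5).
t = 5 has algebraic multiplicity 2; rank(B − 5I) = 2, so geometric multiplicity = 1.
Geometric multiplicity < algebraic multiplicity, so B is not diagonalizable.

No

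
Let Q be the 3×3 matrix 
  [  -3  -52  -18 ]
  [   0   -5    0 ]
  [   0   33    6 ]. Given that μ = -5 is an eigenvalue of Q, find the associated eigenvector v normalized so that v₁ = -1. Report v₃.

-3

Q + 5I = [[2, -52, -18], [0, 0, 0], [0, 33, 11]].
Solving (Q + 5I)v = 0 gives the eigenspace spanned by (-1, 1, -3).
With v₁ = -1, v = (-1, 1, -3), so v₃ = -3.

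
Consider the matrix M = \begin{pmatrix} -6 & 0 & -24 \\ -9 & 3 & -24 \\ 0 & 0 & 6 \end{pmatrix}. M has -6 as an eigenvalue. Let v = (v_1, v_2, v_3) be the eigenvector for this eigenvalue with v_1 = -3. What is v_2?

-3

M + 6I = [[0, 0, -24], [-9, 9, -24], [0, 0, 12]].
Solving (M + 6I)v = 0 gives the eigenspace spanned by (-3, -3, 0).
With v_1 = -3, v = (-3, -3, 0), so v_2 = -3.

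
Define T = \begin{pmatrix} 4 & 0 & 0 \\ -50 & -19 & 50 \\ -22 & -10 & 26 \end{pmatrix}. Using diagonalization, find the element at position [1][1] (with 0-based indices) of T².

Characteristic polynomial: λ^3 - 11λ^2 + 34λ - 24 = (λ - 6)(λ - 4)(λ - 1), so the eigenvalues are 1, 4, 6.
λ=6: eigenvector (0, -2, -1).
λ=1: eigenvector (0, 5, 2).
λ=4: eigenvector (1, 0, 1).
P = [[0, 0, 1], [-2, 5, 0], [-1, 2, 1]], D = diag(6, 1, 4), P⁻¹ = [[5, 2, -5], [2, 1, -2], [1, 0, 0]].
T² = P·diag(36, 1, 16)·P⁻¹ = [[16, 0, 0], [-350, -139, 350], [-160, -70, 176]].
The requested entry is -139.

-139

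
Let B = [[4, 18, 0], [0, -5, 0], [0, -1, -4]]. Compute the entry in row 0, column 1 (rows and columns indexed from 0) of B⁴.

Characteristic polynomial: μ^3 + 5μ^2 - 16μ - 80 = (μ - 4)(μ + 4)(μ + 5), so the eigenvalues are -5, -4, 4.
μ=4: eigenvector (1, 0, 0).
μ=-5: eigenvector (-2, 1, 1).
μ=-4: eigenvector (0, 0, 1).
P = [[1, -2, 0], [0, 1, 0], [0, 1, 1]], D = diag(4, -5, -4), P⁻¹ = [[1, 2, 0], [0, 1, 0], [0, -1, 1]].
B⁴ = P·diag(256, 625, 256)·P⁻¹ = [[256, -738, 0], [0, 625, 0], [0, 369, 256]].
The requested entry is -738.

-738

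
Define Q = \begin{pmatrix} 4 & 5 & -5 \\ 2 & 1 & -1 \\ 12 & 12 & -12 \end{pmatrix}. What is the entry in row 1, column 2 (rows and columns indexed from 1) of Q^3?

215

Characteristic polynomial: t^3 + 7t^2 + 6t = t(t + 1)(t + 6), so the eigenvalues are -6, -1, 0.
t=-6: eigenvector (1, 0, 2).
t=0: eigenvector (0, 1, 1).
t=-1: eigenvector (1, -1, 0).
P = [[1, 0, 1], [0, 1, -1], [2, 1, 0]], D = diag(-6, 0, -1), P⁻¹ = [[-1, -1, 1], [2, 2, -1], [2, 1, -1]].
Q³ = P·diag(-216, 0, -1)·P⁻¹ = [[214, 215, -215], [2, 1, -1], [432, 432, -432]].
The requested entry is 215.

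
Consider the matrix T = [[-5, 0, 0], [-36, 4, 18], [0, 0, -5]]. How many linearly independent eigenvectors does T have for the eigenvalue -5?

T + 5I = [[0, 0, 0], [-36, 9, 18], [0, 0, 0]].
This matrix has rank 1, so its null space has dimension 3 − 1 = 2.

2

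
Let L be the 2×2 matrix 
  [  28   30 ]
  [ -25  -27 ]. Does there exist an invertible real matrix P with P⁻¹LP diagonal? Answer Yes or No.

Characteristic polynomial: p(λ) = λ^2 - λ - 6 = (λ - 3)(λ + 2).
All 2 eigenvalues are distinct, so L is diagonalizable.

Yes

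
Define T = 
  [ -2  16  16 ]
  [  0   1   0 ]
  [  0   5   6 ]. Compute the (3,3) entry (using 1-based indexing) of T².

Characteristic polynomial: λ^3 - 5λ^2 - 8λ + 12 = (λ - 6)(λ - 1)(λ + 2), so the eigenvalues are -2, 1, 6.
λ=6: eigenvector (2, 0, 1).
λ=1: eigenvector (0, 1, -1).
λ=-2: eigenvector (1, 0, 0).
P = [[2, 0, 1], [0, 1, 0], [1, -1, 0]], D = diag(6, 1, -2), P⁻¹ = [[0, 1, 1], [0, 1, 0], [1, -2, -2]].
T² = P·diag(36, 1, 4)·P⁻¹ = [[4, 64, 64], [0, 1, 0], [0, 35, 36]].
The requested entry is 36.

36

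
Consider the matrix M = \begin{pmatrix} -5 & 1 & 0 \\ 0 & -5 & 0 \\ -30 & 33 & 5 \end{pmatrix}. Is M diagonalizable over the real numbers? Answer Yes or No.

Characteristic polynomial: p(s) = s^3 + 5s^2 - 25s - 125 = (s - 5)(s + 5)^2.
s = -5 has algebraic multiplicity 2; rank(M + 5I) = 2, so geometric multiplicity = 1.
Geometric multiplicity < algebraic multiplicity, so M is not diagonalizable.

No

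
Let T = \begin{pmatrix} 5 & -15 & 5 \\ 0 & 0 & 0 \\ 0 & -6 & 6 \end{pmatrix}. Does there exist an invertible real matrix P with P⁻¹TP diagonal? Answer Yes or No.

Yes

Characteristic polynomial: p(μ) = μ^3 - 11μ^2 + 30μ = μ(μ - 6)(μ - 5).
All 3 eigenvalues are distinct, so T is diagonalizable.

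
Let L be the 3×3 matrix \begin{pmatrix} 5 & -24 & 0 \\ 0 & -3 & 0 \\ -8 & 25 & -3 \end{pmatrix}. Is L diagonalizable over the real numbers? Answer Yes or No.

No

Characteristic polynomial: p(μ) = μ^3 + μ^2 - 21μ - 45 = (μ - 5)(μ + 3)^2.
μ = -3 has algebraic multiplicity 2; rank(L + 3I) = 2, so geometric multiplicity = 1.
Geometric multiplicity < algebraic multiplicity, so L is not diagonalizable.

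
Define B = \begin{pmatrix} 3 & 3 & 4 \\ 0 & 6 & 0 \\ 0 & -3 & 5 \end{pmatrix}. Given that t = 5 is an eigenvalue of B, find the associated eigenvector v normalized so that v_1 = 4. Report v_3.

2

B − 5I = [[-2, 3, 4], [0, 1, 0], [0, -3, 0]].
Solving (B − 5I)v = 0 gives the eigenspace spanned by (4, 0, 2).
With v_1 = 4, v = (4, 0, 2), so v_3 = 2.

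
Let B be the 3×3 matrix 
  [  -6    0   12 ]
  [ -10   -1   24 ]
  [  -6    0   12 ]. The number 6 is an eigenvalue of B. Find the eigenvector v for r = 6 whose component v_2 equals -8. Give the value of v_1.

B − 6I = [[-12, 0, 12], [-10, -7, 24], [-6, 0, 6]].
Solving (B − 6I)v = 0 gives the eigenspace spanned by (-4, -8, -4).
With v_2 = -8, v = (-4, -8, -4), so v_1 = -4.

-4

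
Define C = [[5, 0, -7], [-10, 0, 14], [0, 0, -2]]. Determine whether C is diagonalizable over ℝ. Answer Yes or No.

Yes

Characteristic polynomial: p(μ) = μ^3 - 3μ^2 - 10μ = μ(μ - 5)(μ + 2).
All 3 eigenvalues are distinct, so C is diagonalizable.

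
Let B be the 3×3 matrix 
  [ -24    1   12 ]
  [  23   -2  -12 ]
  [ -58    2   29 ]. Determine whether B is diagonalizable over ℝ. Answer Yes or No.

Characteristic polynomial: p(λ) = λ^3 - 3λ^2 - 9λ - 5 = (λ - 5)(λ + 1)^2.
λ = -1 has algebraic multiplicity 2; rank(B + 1I) = 2, so geometric multiplicity = 1.
Geometric multiplicity < algebraic multiplicity, so B is not diagonalizable.

No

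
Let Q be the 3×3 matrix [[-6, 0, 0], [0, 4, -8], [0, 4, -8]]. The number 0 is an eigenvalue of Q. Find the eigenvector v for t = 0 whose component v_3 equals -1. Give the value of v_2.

-2

Q = [[-6, 0, 0], [0, 4, -8], [0, 4, -8]].
Solving (Q)v = 0 gives the eigenspace spanned by (0, -2, -1).
With v_3 = -1, v = (0, -2, -1), so v_2 = -2.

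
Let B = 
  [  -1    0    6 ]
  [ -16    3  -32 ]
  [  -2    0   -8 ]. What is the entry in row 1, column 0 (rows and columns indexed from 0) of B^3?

-304

Characteristic polynomial: t^3 + 6t^2 - 7t - 60 = (t - 3)(t + 4)(t + 5), so the eigenvalues are -5, -4, 3.
t=-5: eigenvector (-3, 2, 2).
t=-4: eigenvector (-2, 0, 1).
t=3: eigenvector (0, 1, 0).
P = [[-3, -2, 0], [2, 0, 1], [2, 1, 0]], D = diag(-5, -4, 3), P⁻¹ = [[1, 0, 2], [-2, 0, -3], [-2, 1, -4]].
B³ = P·diag(-125, -64, 27)·P⁻¹ = [[119, 0, 366], [-304, 27, -608], [-122, 0, -308]].
The requested entry is -304.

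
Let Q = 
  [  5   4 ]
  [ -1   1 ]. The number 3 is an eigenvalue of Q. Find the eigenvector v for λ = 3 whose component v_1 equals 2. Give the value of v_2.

Q − 3I = [[2, 4], [-1, -2]].
Solving (Q − 3I)v = 0 gives the eigenspace spanned by (2, -1).
With v_1 = 2, v = (2, -1), so v_2 = -1.

-1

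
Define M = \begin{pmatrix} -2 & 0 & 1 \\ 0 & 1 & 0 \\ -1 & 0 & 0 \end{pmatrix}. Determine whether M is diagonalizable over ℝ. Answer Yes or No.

No

Characteristic polynomial: p(λ) = λ^3 + λ^2 - λ - 1 = (λ - 1)(λ + 1)^2.
λ = -1 has algebraic multiplicity 2; rank(M + 1I) = 2, so geometric multiplicity = 1.
Geometric multiplicity < algebraic multiplicity, so M is not diagonalizable.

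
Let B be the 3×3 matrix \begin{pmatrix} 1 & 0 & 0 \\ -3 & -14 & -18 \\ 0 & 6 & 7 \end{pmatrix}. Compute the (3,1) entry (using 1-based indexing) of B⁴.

Characteristic polynomial: μ^3 + 6μ^2 + 3μ - 10 = (μ - 1)(μ + 2)(μ + 5), so the eigenvalues are -5, -2, 1.
μ=1: eigenvector (1, 1, -1).
μ=-2: eigenvector (0, -3, 2).
μ=-5: eigenvector (0, -2, 1).
P = [[1, 0, 0], [1, -3, -2], [-1, 2, 1]], D = diag(1, -2, -5), P⁻¹ = [[1, 0, 0], [1, 1, 2], [-1, -2, -3]].
B⁴ = P·diag(1, 16, 625)·P⁻¹ = [[1, 0, 0], [1203, 2452, 3654], [-594, -1218, -1811]].
The requested entry is -594.

-594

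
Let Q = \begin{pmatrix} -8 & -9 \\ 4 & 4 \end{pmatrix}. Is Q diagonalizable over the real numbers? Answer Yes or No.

Characteristic polynomial: p(r) = r^2 + 4r + 4 = (r + 2)^2.
r = -2 has algebraic multiplicity 2; rank(Q + 2I) = 1, so geometric multiplicity = 1.
Geometric multiplicity < algebraic multiplicity, so Q is not diagonalizable.

No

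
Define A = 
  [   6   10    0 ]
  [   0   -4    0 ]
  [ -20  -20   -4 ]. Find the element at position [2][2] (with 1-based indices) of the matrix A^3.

Characteristic polynomial: λ^3 + 2λ^2 - 32λ - 96 = (λ - 6)(λ + 4)^2, so the eigenvalues are -4, -4, 6.
λ=-4: eigenvector (1, -1, 0).
λ=6: eigenvector (1, 0, -2).
λ=-4: eigenvector (-1, 1, 1).
P = [[1, 1, -1], [-1, 0, 1], [0, -2, 1]], D = diag(-4, 6, -4), P⁻¹ = [[2, 1, 1], [1, 1, 0], [2, 2, 1]].
A³ = P·diag(-64, 216, -64)·P⁻¹ = [[216, 280, 0], [0, -64, 0], [-560, -560, -64]].
The requested entry is -64.

-64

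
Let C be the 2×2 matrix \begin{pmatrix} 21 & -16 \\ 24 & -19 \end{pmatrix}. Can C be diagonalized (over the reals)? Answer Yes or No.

Characteristic polynomial: p(μ) = μ^2 - 2μ - 15 = (μ - 5)(μ + 3).
All 2 eigenvalues are distinct, so C is diagonalizable.

Yes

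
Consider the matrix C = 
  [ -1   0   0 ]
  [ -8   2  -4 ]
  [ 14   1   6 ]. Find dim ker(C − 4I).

C − 4I = [[-5, 0, 0], [-8, -2, -4], [14, 1, 2]].
This matrix has rank 2, so its null space has dimension 3 − 2 = 1.

1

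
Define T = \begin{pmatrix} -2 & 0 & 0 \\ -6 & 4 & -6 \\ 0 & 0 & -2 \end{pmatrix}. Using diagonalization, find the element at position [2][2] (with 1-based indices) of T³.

64

Characteristic polynomial: λ^3 - 12λ - 16 = (λ - 4)(λ + 2)^2, so the eigenvalues are -2, -2, 4.
λ=-2: eigenvector (-1, 1, 2).
λ=4: eigenvector (0, 1, 0).
λ=-2: eigenvector (-1, 0, 1).
P = [[-1, 0, -1], [1, 1, 0], [2, 0, 1]], D = diag(-2, 4, -2), P⁻¹ = [[1, 0, 1], [-1, 1, -1], [-2, 0, -1]].
T³ = P·diag(-8, 64, -8)·P⁻¹ = [[-8, 0, 0], [-72, 64, -72], [0, 0, -8]].
The requested entry is 64.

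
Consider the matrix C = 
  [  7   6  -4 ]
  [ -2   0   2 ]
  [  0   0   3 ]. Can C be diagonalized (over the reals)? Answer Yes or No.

Characteristic polynomial: p(μ) = μ^3 - 10μ^2 + 33μ - 36 = (μ - 4)(μ - 3)^2.
μ = 3 has algebraic multiplicity 2; rank(C − 3I) = 1, so geometric multiplicity = 2.
Every eigenvalue has geometric = algebraic multiplicity, so C is diagonalizable.

Yes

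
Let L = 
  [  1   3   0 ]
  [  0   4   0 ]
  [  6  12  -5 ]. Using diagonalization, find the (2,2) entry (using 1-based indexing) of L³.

64

Characteristic polynomial: λ^3 - 21λ + 20 = (λ - 4)(λ - 1)(λ + 5), so the eigenvalues are -5, 1, 4.
λ=4: eigenvector (1, 1, 2).
λ=-5: eigenvector (0, 0, -1).
λ=1: eigenvector (1, 0, 1).
P = [[1, 0, 1], [1, 0, 0], [2, -1, 1]], D = diag(4, -5, 1), P⁻¹ = [[0, 1, 0], [1, 1, -1], [1, -1, 0]].
L³ = P·diag(64, -125, 1)·P⁻¹ = [[1, 63, 0], [0, 64, 0], [126, 252, -125]].
The requested entry is 64.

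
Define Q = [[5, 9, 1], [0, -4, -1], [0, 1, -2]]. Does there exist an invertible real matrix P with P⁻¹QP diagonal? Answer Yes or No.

No

Characteristic polynomial: p(λ) = λ^3 + λ^2 - 21λ - 45 = (λ - 5)(λ + 3)^2.
λ = -3 has algebraic multiplicity 2; rank(Q + 3I) = 2, so geometric multiplicity = 1.
Geometric multiplicity < algebraic multiplicity, so Q is not diagonalizable.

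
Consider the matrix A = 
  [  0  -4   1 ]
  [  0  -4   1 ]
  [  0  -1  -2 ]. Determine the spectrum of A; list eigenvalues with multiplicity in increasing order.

-3, -3, 0

Characteristic polynomial: p(s) = s^3 + 6s^2 + 9s = s(s + 3)^2.
Roots (with multiplicity): -3, -3, 0.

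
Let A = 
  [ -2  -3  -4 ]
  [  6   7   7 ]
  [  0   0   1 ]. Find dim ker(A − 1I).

A − 1I = [[-3, -3, -4], [6, 6, 7], [0, 0, 0]].
This matrix has rank 2, so its null space has dimension 3 − 2 = 1.

1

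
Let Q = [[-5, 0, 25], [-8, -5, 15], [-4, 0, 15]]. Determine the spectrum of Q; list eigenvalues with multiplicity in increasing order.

-5, 5, 5

Characteristic polynomial: p(t) = t^3 - 5t^2 - 25t + 125 = (t - 5)^2(t + 5).
Roots (with multiplicity): -5, 5, 5.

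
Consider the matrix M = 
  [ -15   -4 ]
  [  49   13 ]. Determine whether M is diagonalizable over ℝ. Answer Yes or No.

Characteristic polynomial: p(s) = s^2 + 2s + 1 = (s + 1)^2.
s = -1 has algebraic multiplicity 2; rank(M + 1I) = 1, so geometric multiplicity = 1.
Geometric multiplicity < algebraic multiplicity, so M is not diagonalizable.

No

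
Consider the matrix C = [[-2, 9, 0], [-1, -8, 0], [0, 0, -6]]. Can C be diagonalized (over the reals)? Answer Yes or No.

No

Characteristic polynomial: p(s) = s^3 + 16s^2 + 85s + 150 = (s + 5)^2(s + 6).
s = -5 has algebraic multiplicity 2; rank(C + 5I) = 2, so geometric multiplicity = 1.
Geometric multiplicity < algebraic multiplicity, so C is not diagonalizable.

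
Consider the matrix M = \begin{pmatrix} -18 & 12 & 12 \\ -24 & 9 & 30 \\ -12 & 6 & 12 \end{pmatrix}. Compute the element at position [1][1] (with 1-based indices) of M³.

-648

Characteristic polynomial: μ^3 - 3μ^2 - 18μ = μ(μ - 6)(μ + 3), so the eigenvalues are -3, 0, 6.
μ=6: eigenvector (-3, -4, -2).
μ=-3: eigenvector (-4, -3, -2).
μ=0: eigenvector (2, 2, 1).
P = [[-3, -4, 2], [-4, -3, 2], [-2, -2, 1]], D = diag(6, -3, 0), P⁻¹ = [[1, 0, -2], [0, 1, -2], [2, 2, -7]].
M³ = P·diag(216, -27, 0)·P⁻¹ = [[-648, 108, 1080], [-864, 81, 1566], [-432, 54, 756]].
The requested entry is -648.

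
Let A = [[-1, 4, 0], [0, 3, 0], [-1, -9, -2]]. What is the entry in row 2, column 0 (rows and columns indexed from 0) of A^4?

Characteristic polynomial: λ^3 - 7λ - 6 = (λ - 3)(λ + 1)(λ + 2), so the eigenvalues are -2, -1, 3.
λ=3: eigenvector (1, 1, -2).
λ=-1: eigenvector (1, 0, -1).
λ=-2: eigenvector (0, 0, 1).
P = [[1, 1, 0], [1, 0, 0], [-2, -1, 1]], D = diag(3, -1, -2), P⁻¹ = [[0, 1, 0], [1, -1, 0], [1, 1, 1]].
A⁴ = P·diag(81, 1, 16)·P⁻¹ = [[1, 80, 0], [0, 81, 0], [15, -145, 16]].
The requested entry is 15.

15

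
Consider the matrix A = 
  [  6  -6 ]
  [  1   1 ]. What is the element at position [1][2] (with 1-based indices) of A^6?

-20202

Characteristic polynomial: λ^2 - 7λ + 12 = (λ - 4)(λ - 3), so the eigenvalues are 3, 4.
λ=4: eigenvector (3, 1).
λ=3: eigenvector (2, 1).
P = [[3, 2], [1, 1]], D = diag(4, 3), P⁻¹ = [[1, -2], [-1, 3]].
A⁶ = P·diag(4096, 729)·P⁻¹ = [[10830, -20202], [3367, -6005]].
The requested entry is -20202.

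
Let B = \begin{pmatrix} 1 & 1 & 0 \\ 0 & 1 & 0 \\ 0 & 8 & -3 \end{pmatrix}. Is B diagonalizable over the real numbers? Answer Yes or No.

No

Characteristic polynomial: p(μ) = μ^3 + μ^2 - 5μ + 3 = (μ - 1)^2(μ + 3).
μ = 1 has algebraic multiplicity 2; rank(B − 1I) = 2, so geometric multiplicity = 1.
Geometric multiplicity < algebraic multiplicity, so B is not diagonalizable.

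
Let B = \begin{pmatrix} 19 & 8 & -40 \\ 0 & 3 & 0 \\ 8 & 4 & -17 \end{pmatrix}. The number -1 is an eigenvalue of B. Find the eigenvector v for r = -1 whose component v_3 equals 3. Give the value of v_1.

B + 1I = [[20, 8, -40], [0, 4, 0], [8, 4, -16]].
Solving (B + 1I)v = 0 gives the eigenspace spanned by (6, 0, 3).
With v_3 = 3, v = (6, 0, 3), so v_1 = 6.

6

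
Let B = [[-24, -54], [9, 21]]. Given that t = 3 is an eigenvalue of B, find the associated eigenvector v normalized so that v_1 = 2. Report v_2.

B − 3I = [[-27, -54], [9, 18]].
Solving (B − 3I)v = 0 gives the eigenspace spanned by (2, -1).
With v_1 = 2, v = (2, -1), so v_2 = -1.

-1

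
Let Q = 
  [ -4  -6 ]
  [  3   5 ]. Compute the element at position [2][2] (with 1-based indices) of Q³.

Characteristic polynomial: μ^2 - μ - 2 = (μ - 2)(μ + 1), so the eigenvalues are -1, 2.
μ=-1: eigenvector (-2, 1).
μ=2: eigenvector (-1, 1).
P = [[-2, -1], [1, 1]], D = diag(-1, 2), P⁻¹ = [[-1, -1], [1, 2]].
Q³ = P·diag(-1, 8)·P⁻¹ = [[-10, -18], [9, 17]].
The requested entry is 17.

17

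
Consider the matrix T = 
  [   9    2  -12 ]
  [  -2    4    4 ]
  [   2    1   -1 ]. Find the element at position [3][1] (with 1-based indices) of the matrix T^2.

Characteristic polynomial: r^3 - 12r^2 + 47r - 60 = (r - 5)(r - 4)(r - 3), so the eigenvalues are 3, 4, 5.
r=3: eigenvector (2, 0, 1).
r=4: eigenvector (2, 1, 1).
r=5: eigenvector (1, -2, 0).
P = [[2, 2, 1], [0, 1, -2], [1, 1, 0]], D = diag(3, 4, 5), P⁻¹ = [[-2, -1, 5], [2, 1, -4], [1, 0, -2]].
T² = P·diag(9, 16, 25)·P⁻¹ = [[53, 14, -88], [-18, 16, 36], [14, 7, -19]].
The requested entry is 14.

14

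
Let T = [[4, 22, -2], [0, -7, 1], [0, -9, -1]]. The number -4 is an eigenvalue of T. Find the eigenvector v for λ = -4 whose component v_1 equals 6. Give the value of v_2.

T + 4I = [[8, 22, -2], [0, -3, 1], [0, -9, 3]].
Solving (T + 4I)v = 0 gives the eigenspace spanned by (6, -3, -9).
With v_1 = 6, v = (6, -3, -9), so v_2 = -3.

-3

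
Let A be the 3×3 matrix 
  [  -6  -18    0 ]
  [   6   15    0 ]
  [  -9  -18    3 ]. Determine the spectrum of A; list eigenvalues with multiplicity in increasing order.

3, 3, 6

Characteristic polynomial: p(s) = s^3 - 12s^2 + 45s - 54 = (s - 6)(s - 3)^2.
Roots (with multiplicity): 3, 3, 6.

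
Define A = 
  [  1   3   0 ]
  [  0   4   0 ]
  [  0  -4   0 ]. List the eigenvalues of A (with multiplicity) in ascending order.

0, 1, 4

Characteristic polynomial: p(s) = s^3 - 5s^2 + 4s = s(s - 4)(s - 1).
Roots (with multiplicity): 0, 1, 4.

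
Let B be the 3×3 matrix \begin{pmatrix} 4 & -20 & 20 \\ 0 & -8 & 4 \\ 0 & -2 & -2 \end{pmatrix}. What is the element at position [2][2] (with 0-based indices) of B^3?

88

Characteristic polynomial: s^3 + 6s^2 - 16s - 96 = (s - 4)(s + 4)(s + 6), so the eigenvalues are -6, -4, 4.
s=-4: eigenvector (0, 1, 1).
s=4: eigenvector (1, 0, 0).
s=-6: eigenvector (-2, -2, -1).
P = [[0, 1, -2], [1, 0, -2], [1, 0, -1]], D = diag(-4, 4, -6), P⁻¹ = [[0, -1, 2], [1, -2, 2], [0, -1, 1]].
B³ = P·diag(-64, 64, -216)·P⁻¹ = [[64, -560, 560], [0, -368, 304], [0, -152, 88]].
The requested entry is 88.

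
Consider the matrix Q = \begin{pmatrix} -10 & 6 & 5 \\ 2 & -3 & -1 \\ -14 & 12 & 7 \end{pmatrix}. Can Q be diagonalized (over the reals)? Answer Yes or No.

Characteristic polynomial: p(λ) = λ^3 + 6λ^2 + 9λ = λ(λ + 3)^2.
λ = -3 has algebraic multiplicity 2; rank(Q + 3I) = 2, so geometric multiplicity = 1.
Geometric multiplicity < algebraic multiplicity, so Q is not diagonalizable.

No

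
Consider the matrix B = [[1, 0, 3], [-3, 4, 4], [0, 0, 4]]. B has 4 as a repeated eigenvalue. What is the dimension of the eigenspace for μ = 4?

1

B − 4I = [[-3, 0, 3], [-3, 0, 4], [0, 0, 0]].
This matrix has rank 2, so its null space has dimension 3 − 2 = 1.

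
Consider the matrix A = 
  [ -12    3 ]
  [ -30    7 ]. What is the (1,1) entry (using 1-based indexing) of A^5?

Characteristic polynomial: μ^2 + 5μ + 6 = (μ + 2)(μ + 3), so the eigenvalues are -3, -2.
μ=-3: eigenvector (1, 3).
μ=-2: eigenvector (3, 10).
P = [[1, 3], [3, 10]], D = diag(-3, -2), P⁻¹ = [[10, -3], [-3, 1]].
A⁵ = P·diag(-243, -32)·P⁻¹ = [[-2142, 633], [-6330, 1867]].
The requested entry is -2142.

-2142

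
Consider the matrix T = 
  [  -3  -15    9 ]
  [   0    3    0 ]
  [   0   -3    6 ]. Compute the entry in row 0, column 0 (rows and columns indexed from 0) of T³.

-27

Characteristic polynomial: μ^3 - 6μ^2 - 9μ + 54 = (μ - 6)(μ - 3)(μ + 3), so the eigenvalues are -3, 3, 6.
μ=-3: eigenvector (1, 0, 0).
μ=3: eigenvector (-1, 1, 1).
μ=6: eigenvector (1, 0, 1).
P = [[1, -1, 1], [0, 1, 0], [0, 1, 1]], D = diag(-3, 3, 6), P⁻¹ = [[1, 2, -1], [0, 1, 0], [0, -1, 1]].
T³ = P·diag(-27, 27, 216)·P⁻¹ = [[-27, -297, 243], [0, 27, 0], [0, -189, 216]].
The requested entry is -27.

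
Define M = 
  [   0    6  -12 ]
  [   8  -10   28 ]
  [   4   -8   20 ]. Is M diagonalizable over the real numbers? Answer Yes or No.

Yes

Characteristic polynomial: p(λ) = λ^3 - 10λ^2 + 24λ = λ(λ - 6)(λ - 4).
All 3 eigenvalues are distinct, so M is diagonalizable.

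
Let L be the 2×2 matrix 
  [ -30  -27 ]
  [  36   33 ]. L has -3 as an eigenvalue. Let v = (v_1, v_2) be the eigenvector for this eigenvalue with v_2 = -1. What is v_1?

L + 3I = [[-27, -27], [36, 36]].
Solving (L + 3I)v = 0 gives the eigenspace spanned by (1, -1).
With v_2 = -1, v = (1, -1), so v_1 = 1.

1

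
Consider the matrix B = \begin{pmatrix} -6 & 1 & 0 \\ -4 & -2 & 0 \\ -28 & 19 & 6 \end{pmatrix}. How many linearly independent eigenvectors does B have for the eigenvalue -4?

1

B + 4I = [[-2, 1, 0], [-4, 2, 0], [-28, 19, 10]].
This matrix has rank 2, so its null space has dimension 3 − 2 = 1.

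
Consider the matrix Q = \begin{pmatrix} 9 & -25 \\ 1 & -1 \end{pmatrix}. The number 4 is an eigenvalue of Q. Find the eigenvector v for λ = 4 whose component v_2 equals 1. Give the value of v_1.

Q − 4I = [[5, -25], [1, -5]].
Solving (Q − 4I)v = 0 gives the eigenspace spanned by (5, 1).
With v_2 = 1, v = (5, 1), so v_1 = 5.

5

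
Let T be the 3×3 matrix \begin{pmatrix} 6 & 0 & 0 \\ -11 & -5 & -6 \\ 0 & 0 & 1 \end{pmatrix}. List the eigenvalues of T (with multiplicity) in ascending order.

-5, 1, 6

Characteristic polynomial: p(λ) = λ^3 - 2λ^2 - 29λ + 30 = (λ - 6)(λ - 1)(λ + 5).
Roots (with multiplicity): -5, 1, 6.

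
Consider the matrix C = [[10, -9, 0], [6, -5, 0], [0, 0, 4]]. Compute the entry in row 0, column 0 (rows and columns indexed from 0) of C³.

190

Characteristic polynomial: μ^3 - 9μ^2 + 24μ - 16 = (μ - 4)^2(μ - 1), so the eigenvalues are 1, 4, 4.
μ=1: eigenvector (1, 1, 0).
μ=4: eigenvector (3, 2, 0).
μ=4: eigenvector (0, 0, 1).
P = [[1, 3, 0], [1, 2, 0], [0, 0, 1]], D = diag(1, 4, 4), P⁻¹ = [[-2, 3, 0], [1, -1, 0], [0, 0, 1]].
C³ = P·diag(1, 64, 64)·P⁻¹ = [[190, -189, 0], [126, -125, 0], [0, 0, 64]].
The requested entry is 190.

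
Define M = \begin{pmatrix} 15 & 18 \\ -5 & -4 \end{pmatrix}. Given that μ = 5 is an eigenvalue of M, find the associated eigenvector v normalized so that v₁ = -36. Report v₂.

20

M − 5I = [[10, 18], [-5, -9]].
Solving (M − 5I)v = 0 gives the eigenspace spanned by (-36, 20).
With v₁ = -36, v = (-36, 20), so v₂ = 20.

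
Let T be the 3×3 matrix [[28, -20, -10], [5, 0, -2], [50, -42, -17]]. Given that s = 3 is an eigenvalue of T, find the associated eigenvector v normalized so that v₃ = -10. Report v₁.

T − 3I = [[25, -20, -10], [5, -3, -2], [50, -42, -20]].
Solving (T − 3I)v = 0 gives the eigenspace spanned by (-4, 0, -10).
With v₃ = -10, v = (-4, 0, -10), so v₁ = -4.

-4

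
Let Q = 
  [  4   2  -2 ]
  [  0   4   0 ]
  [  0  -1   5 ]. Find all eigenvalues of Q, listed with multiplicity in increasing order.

4, 4, 5

Characteristic polynomial: p(r) = r^3 - 13r^2 + 56r - 80 = (r - 5)(r - 4)^2.
Roots (with multiplicity): 4, 4, 5.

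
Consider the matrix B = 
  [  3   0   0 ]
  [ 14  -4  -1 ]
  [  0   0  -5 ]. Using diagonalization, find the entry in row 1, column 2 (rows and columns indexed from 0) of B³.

Characteristic polynomial: r^3 + 6r^2 - 7r - 60 = (r - 3)(r + 4)(r + 5), so the eigenvalues are -5, -4, 3.
r=3: eigenvector (1, 2, 0).
r=-4: eigenvector (0, 1, 0).
r=-5: eigenvector (0, 1, 1).
P = [[1, 0, 0], [2, 1, 1], [0, 0, 1]], D = diag(3, -4, -5), P⁻¹ = [[1, 0, 0], [-2, 1, -1], [0, 0, 1]].
B³ = P·diag(27, -64, -125)·P⁻¹ = [[27, 0, 0], [182, -64, -61], [0, 0, -125]].
The requested entry is -61.

-61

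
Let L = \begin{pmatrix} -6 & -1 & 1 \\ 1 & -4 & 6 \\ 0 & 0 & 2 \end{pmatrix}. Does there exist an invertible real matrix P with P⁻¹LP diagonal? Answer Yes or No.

Characteristic polynomial: p(s) = s^3 + 8s^2 + 5s - 50 = (s - 2)(s + 5)^2.
s = -5 has algebraic multiplicity 2; rank(L + 5I) = 2, so geometric multiplicity = 1.
Geometric multiplicity < algebraic multiplicity, so L is not diagonalizable.

No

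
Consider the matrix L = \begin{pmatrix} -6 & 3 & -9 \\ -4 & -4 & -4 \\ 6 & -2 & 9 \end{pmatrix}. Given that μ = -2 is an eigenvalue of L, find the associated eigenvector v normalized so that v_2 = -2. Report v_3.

L + 2I = [[-4, 3, -9], [-4, -2, -4], [6, -2, 11]].
Solving (L + 2I)v = 0 gives the eigenspace spanned by (3, -2, -2).
With v_2 = -2, v = (3, -2, -2), so v_3 = -2.

-2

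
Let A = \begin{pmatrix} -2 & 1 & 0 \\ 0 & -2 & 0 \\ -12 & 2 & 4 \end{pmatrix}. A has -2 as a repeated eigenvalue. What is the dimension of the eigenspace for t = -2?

A + 2I = [[0, 1, 0], [0, 0, 0], [-12, 2, 6]].
This matrix has rank 2, so its null space has dimension 3 − 2 = 1.

1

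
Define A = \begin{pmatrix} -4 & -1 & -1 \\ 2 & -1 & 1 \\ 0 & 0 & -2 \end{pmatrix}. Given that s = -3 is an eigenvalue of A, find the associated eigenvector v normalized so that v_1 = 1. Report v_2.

A + 3I = [[-1, -1, -1], [2, 2, 1], [0, 0, 1]].
Solving (A + 3I)v = 0 gives the eigenspace spanned by (1, -1, 0).
With v_1 = 1, v = (1, -1, 0), so v_2 = -1.

-1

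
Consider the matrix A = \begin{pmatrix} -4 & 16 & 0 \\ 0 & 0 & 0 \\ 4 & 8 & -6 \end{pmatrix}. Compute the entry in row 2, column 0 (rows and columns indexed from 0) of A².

-40

Characteristic polynomial: μ^3 + 10μ^2 + 24μ = μ(μ + 4)(μ + 6), so the eigenvalues are -6, -4, 0.
μ=-4: eigenvector (1, 0, 2).
μ=0: eigenvector (4, 1, 4).
μ=-6: eigenvector (0, 0, 1).
P = [[1, 4, 0], [0, 1, 0], [2, 4, 1]], D = diag(-4, 0, -6), P⁻¹ = [[1, -4, 0], [0, 1, 0], [-2, 4, 1]].
A² = P·diag(16, 0, 36)·P⁻¹ = [[16, -64, 0], [0, 0, 0], [-40, 16, 36]].
The requested entry is -40.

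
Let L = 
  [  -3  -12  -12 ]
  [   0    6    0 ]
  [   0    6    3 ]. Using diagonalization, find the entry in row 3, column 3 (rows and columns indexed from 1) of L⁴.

81

Characteristic polynomial: λ^3 - 6λ^2 - 9λ + 54 = (λ - 6)(λ - 3)(λ + 3), so the eigenvalues are -3, 3, 6.
λ=-3: eigenvector (1, 0, 0).
λ=6: eigenvector (-4, 1, 2).
λ=3: eigenvector (-2, 0, 1).
P = [[1, -4, -2], [0, 1, 0], [0, 2, 1]], D = diag(-3, 6, 3), P⁻¹ = [[1, 0, 2], [0, 1, 0], [0, -2, 1]].
L⁴ = P·diag(81, 1296, 81)·P⁻¹ = [[81, -4860, 0], [0, 1296, 0], [0, 2430, 81]].
The requested entry is 81.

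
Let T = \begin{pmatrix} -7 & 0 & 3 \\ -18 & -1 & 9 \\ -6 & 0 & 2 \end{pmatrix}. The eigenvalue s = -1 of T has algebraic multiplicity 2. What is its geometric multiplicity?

2

T + 1I = [[-6, 0, 3], [-18, 0, 9], [-6, 0, 3]].
This matrix has rank 1, so its null space has dimension 3 − 1 = 2.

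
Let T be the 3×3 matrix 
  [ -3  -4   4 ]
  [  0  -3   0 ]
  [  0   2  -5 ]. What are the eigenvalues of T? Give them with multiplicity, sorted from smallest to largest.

-5, -3, -3

Characteristic polynomial: p(μ) = μ^3 + 11μ^2 + 39μ + 45 = (μ + 3)^2(μ + 5).
Roots (with multiplicity): -5, -3, -3.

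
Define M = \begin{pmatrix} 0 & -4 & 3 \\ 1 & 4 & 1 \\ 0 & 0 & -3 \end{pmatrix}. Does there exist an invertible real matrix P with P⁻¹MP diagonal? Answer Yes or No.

No

Characteristic polynomial: p(r) = r^3 - r^2 - 8r + 12 = (r - 2)^2(r + 3).
r = 2 has algebraic multiplicity 2; rank(M − 2I) = 2, so geometric multiplicity = 1.
Geometric multiplicity < algebraic multiplicity, so M is not diagonalizable.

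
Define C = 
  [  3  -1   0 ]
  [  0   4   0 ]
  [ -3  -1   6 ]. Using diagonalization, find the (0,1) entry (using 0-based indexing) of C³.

-37

Characteristic polynomial: s^3 - 13s^2 + 54s - 72 = (s - 6)(s - 4)(s - 3), so the eigenvalues are 3, 4, 6.
s=3: eigenvector (1, 0, 1).
s=4: eigenvector (-1, 1, -1).
s=6: eigenvector (0, 0, 1).
P = [[1, -1, 0], [0, 1, 0], [1, -1, 1]], D = diag(3, 4, 6), P⁻¹ = [[1, 1, 0], [0, 1, 0], [-1, 0, 1]].
C³ = P·diag(27, 64, 216)·P⁻¹ = [[27, -37, 0], [0, 64, 0], [-189, -37, 216]].
The requested entry is -37.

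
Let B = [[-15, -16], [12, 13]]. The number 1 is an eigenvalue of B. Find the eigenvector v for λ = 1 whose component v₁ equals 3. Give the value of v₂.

-3

B − 1I = [[-16, -16], [12, 12]].
Solving (B − 1I)v = 0 gives the eigenspace spanned by (3, -3).
With v₁ = 3, v = (3, -3), so v₂ = -3.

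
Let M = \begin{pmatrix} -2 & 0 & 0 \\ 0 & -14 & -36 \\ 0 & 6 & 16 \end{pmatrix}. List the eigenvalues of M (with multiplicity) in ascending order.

-2, -2, 4

Characteristic polynomial: p(λ) = λ^3 - 12λ - 16 = (λ - 4)(λ + 2)^2.
Roots (with multiplicity): -2, -2, 4.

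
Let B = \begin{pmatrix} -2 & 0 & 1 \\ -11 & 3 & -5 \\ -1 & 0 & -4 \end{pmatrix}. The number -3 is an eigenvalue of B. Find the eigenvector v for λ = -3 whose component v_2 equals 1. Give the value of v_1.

B + 3I = [[1, 0, 1], [-11, 6, -5], [-1, 0, -1]].
Solving (B + 3I)v = 0 gives the eigenspace spanned by (1, 1, -1).
With v_2 = 1, v = (1, 1, -1), so v_1 = 1.

1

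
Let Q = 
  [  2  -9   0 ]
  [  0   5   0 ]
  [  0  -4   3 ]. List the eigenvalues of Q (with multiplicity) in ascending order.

Characteristic polynomial: p(s) = s^3 - 10s^2 + 31s - 30 = (s - 5)(s - 3)(s - 2).
Roots (with multiplicity): 2, 3, 5.

2, 3, 5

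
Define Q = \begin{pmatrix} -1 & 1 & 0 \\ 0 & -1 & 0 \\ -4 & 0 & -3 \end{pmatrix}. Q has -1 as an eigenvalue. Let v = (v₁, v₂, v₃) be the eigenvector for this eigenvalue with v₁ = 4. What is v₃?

Q + 1I = [[0, 1, 0], [0, 0, 0], [-4, 0, -2]].
Solving (Q + 1I)v = 0 gives the eigenspace spanned by (4, 0, -8).
With v₁ = 4, v = (4, 0, -8), so v₃ = -8.

-8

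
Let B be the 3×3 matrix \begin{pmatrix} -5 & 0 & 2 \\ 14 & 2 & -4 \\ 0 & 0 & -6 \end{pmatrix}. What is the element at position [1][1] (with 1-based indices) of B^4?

Characteristic polynomial: t^3 + 9t^2 + 8t - 60 = (t - 2)(t + 5)(t + 6), so the eigenvalues are -6, -5, 2.
t=-5: eigenvector (1, -2, 0).
t=2: eigenvector (0, 1, 0).
t=-6: eigenvector (-2, 4, 1).
P = [[1, 0, -2], [-2, 1, 4], [0, 0, 1]], D = diag(-5, 2, -6), P⁻¹ = [[1, 0, 2], [2, 1, 0], [0, 0, 1]].
B⁴ = P·diag(625, 16, 1296)·P⁻¹ = [[625, 0, -1342], [-1218, 16, 2684], [0, 0, 1296]].
The requested entry is 625.

625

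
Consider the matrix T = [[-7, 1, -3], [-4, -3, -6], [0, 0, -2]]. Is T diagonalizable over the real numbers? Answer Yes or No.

No

Characteristic polynomial: p(r) = r^3 + 12r^2 + 45r + 50 = (r + 2)(r + 5)^2.
r = -5 has algebraic multiplicity 2; rank(T + 5I) = 2, so geometric multiplicity = 1.
Geometric multiplicity < algebraic multiplicity, so T is not diagonalizable.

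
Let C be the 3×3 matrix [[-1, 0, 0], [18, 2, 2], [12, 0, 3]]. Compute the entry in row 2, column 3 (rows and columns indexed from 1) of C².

10

Characteristic polynomial: s^3 - 4s^2 + s + 6 = (s - 3)(s - 2)(s + 1), so the eigenvalues are -1, 2, 3.
s=2: eigenvector (0, 1, 0).
s=-1: eigenvector (1, -4, -3).
s=3: eigenvector (0, 2, 1).
P = [[0, 1, 0], [1, -4, 2], [0, -3, 1]], D = diag(2, -1, 3), P⁻¹ = [[-2, 1, -2], [1, 0, 0], [3, 0, 1]].
C² = P·diag(4, 1, 9)·P⁻¹ = [[1, 0, 0], [42, 4, 10], [24, 0, 9]].
The requested entry is 10.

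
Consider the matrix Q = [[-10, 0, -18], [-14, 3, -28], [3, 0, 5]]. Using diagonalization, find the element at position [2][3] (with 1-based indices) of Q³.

Characteristic polynomial: t^3 + 2t^2 - 11t - 12 = (t - 3)(t + 1)(t + 4), so the eigenvalues are -4, -1, 3.
t=-1: eigenvector (-2, 0, 1).
t=3: eigenvector (0, 1, 0).
t=-4: eigenvector (3, 2, -1).
P = [[-2, 0, 3], [0, 1, 2], [1, 0, -1]], D = diag(-1, 3, -4), P⁻¹ = [[1, 0, 3], [-2, 1, -4], [1, 0, 2]].
Q³ = P·diag(-1, 27, -64)·P⁻¹ = [[-190, 0, -378], [-182, 27, -364], [63, 0, 125]].
The requested entry is -364.

-364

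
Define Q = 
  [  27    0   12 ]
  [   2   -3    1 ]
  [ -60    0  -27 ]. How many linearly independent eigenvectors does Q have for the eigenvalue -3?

1

Q + 3I = [[30, 0, 12], [2, 0, 1], [-60, 0, -24]].
This matrix has rank 2, so its null space has dimension 3 − 2 = 1.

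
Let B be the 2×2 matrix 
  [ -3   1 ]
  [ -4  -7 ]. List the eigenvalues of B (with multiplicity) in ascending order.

-5, -5

Characteristic polynomial: p(t) = t^2 + 10t + 25 = (t + 5)^2.
Roots (with multiplicity): -5, -5.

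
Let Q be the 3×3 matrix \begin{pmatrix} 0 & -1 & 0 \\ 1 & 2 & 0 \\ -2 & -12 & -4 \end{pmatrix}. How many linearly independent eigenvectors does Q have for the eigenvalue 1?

Q − 1I = [[-1, -1, 0], [1, 1, 0], [-2, -12, -5]].
This matrix has rank 2, so its null space has dimension 3 − 2 = 1.

1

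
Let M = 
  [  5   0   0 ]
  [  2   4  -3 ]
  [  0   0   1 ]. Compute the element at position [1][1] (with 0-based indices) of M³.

64

Characteristic polynomial: μ^3 - 10μ^2 + 29μ - 20 = (μ - 5)(μ - 4)(μ - 1), so the eigenvalues are 1, 4, 5.
μ=4: eigenvector (0, 1, 0).
μ=5: eigenvector (1, 2, 0).
μ=1: eigenvector (0, 1, 1).
P = [[0, 1, 0], [1, 2, 1], [0, 0, 1]], D = diag(4, 5, 1), P⁻¹ = [[-2, 1, -1], [1, 0, 0], [0, 0, 1]].
M³ = P·diag(64, 125, 1)·P⁻¹ = [[125, 0, 0], [122, 64, -63], [0, 0, 1]].
The requested entry is 64.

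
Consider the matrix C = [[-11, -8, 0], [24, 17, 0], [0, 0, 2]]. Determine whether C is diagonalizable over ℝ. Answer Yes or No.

Characteristic polynomial: p(μ) = μ^3 - 8μ^2 + 17μ - 10 = (μ - 5)(μ - 2)(μ - 1).
All 3 eigenvalues are distinct, so C is diagonalizable.

Yes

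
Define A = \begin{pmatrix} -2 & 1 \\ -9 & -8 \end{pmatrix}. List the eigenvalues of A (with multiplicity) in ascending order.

Characteristic polynomial: p(r) = r^2 + 10r + 25 = (r + 5)^2.
Roots (with multiplicity): -5, -5.

-5, -5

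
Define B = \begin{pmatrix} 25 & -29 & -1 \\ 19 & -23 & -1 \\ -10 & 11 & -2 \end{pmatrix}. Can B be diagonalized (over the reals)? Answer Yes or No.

No

Characteristic polynomial: p(t) = t^3 - 27t - 54 = (t - 6)(t + 3)^2.
t = -3 has algebraic multiplicity 2; rank(B + 3I) = 2, so geometric multiplicity = 1.
Geometric multiplicity < algebraic multiplicity, so B is not diagonalizable.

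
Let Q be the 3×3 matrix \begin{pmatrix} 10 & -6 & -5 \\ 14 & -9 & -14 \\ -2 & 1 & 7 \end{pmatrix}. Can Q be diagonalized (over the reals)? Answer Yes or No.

Characteristic polynomial: p(r) = r^3 - 8r^2 + 5r + 50 = (r - 5)^2(r + 2).
r = 5 has algebraic multiplicity 2; rank(Q − 5I) = 2, so geometric multiplicity = 1.
Geometric multiplicity < algebraic multiplicity, so Q is not diagonalizable.

No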